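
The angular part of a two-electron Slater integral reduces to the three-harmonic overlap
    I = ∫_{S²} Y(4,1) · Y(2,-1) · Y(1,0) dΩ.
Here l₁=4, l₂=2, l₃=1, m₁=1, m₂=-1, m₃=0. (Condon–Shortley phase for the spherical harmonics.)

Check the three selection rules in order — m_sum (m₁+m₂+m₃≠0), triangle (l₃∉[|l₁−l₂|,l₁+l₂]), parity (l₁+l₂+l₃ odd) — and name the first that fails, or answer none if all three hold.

Σmᵢ = 0  ✓
l₃∈[|l₁−l₂|,l₁+l₂]=[2,6], have l₃=1  ✗
Σlᵢ = 7 ⇒ odd

triangle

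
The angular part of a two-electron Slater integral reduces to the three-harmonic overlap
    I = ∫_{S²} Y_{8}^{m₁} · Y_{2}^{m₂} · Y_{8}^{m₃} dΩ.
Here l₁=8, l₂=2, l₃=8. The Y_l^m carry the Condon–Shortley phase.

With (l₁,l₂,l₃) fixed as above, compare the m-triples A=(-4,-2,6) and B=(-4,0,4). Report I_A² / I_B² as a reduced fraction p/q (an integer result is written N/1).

91/16

l's match ⇒ only the (l;m) 3-j factors differ between A and B.
A: triangle coeff Δ(8,2,8) = 1/348840; Σ_t [0,0]: t=0:+1/3832012800 = 1/3832012800; (3j)²=91/9690 [(8 2 8; -4 -2 6)], sign=+1
B: triangle coeff Δ(8,2,8) = 1/348840; Σ_t [0,2]: t=0:+1/3832012800 t=1:−1/239500800 t=2:+1/348364800 = -1/958003200; (3j)²=8/4845 [(8 2 8; -4 0 4)], sign=-1
I_A²/I_B² = (91/9690)/(8/4845) = 91/16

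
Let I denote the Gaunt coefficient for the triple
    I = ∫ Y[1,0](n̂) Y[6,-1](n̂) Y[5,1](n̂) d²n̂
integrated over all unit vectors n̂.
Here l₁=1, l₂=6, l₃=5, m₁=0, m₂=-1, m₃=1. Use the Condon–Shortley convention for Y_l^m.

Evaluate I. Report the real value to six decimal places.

Checks pass: Σm=0; 12 even; l₃=5∈[5,7].
(2·1+1)(2·6+1)(2·5+1) = 429
Δ: 2! 0! 10! / 13! → 1/858
sum: t=1:−1/14400 = -1/14400
3j²(1 6 5; 0 0 0) = Δ·Π!·Σ² = 6/143  (sign +1)
sum: t=1:−1/17280 = -1/17280
3j²(1 6 5; 0 -1 1) = Δ·Π!·Σ² = 35/858  (sign -1)
combine: 4πI² = 429·6/143·35/858 = 105/143
take √, sign -1: I = -0.24172507

-0.241725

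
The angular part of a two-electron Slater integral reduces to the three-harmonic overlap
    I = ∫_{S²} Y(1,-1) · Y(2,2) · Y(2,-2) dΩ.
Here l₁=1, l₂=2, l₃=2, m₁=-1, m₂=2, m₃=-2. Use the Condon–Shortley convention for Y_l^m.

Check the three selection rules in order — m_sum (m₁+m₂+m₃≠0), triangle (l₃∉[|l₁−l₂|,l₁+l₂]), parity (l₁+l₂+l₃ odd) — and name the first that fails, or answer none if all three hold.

m_sum

azimuthal sum: -1 + 2 − 2 = -1  ✗
1 ≤ 2 ≤ 3 (triangle on l)
L = 1 + 2 + 2 = 5 (odd)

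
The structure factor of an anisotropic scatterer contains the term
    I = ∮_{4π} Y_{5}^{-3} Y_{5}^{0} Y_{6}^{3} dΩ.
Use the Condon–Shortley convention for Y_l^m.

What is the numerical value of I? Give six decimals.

m-sum 0 ✓  L=16 even ✓  0≤6≤10 ✓
Π(2lᵢ+1) = 11×11×13 = 1573
triangle coeff Δ(5,5,6) = 1/28588560
Σ_t [0,4]: t=0:+1/345600 t=1:−1/13824 t=2:+1/5184 t=3:−1/13824 t=4:+1/345600 = 7/129600
(3j)²=80/7293 [(5 5 6; 0 0 0)], sign=+1
Σ_t [2,4]: t=2:+1/103680 t=3:−1/34560 t=4:+1/138240 = -1/82944
(3j)²=125/9724 [(5 5 6; -3 0 3)], sign=+1
⇒ 4πI² = 2500/11271
I = (+1)√(2500/11271/(4π)) = 0.13285682

0.132857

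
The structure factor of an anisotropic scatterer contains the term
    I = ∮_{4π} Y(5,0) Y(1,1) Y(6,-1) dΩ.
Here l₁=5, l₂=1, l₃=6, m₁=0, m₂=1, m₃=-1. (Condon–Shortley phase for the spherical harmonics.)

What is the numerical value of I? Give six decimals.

-0.187239

m-sum 0 ✓  L=12 even ✓  4≤6≤6 ✓
Π(2lᵢ+1) = 11×3×13 = 429
triangle coeff Δ(5,1,6) = 1/858
Σ_t [0,0]: t=0:+1/14400 = 1/14400
(3j)²=6/143 [(5 1 6; 0 0 0)], sign=+1
Σ_t [0,0]: t=0:+1/28800 = 1/28800
(3j)²=7/286 [(5 1 6; 0 1 -1)], sign=-1
⇒ 4πI² = 63/143
I = (-1)√(63/143/(4π)) = -0.18723944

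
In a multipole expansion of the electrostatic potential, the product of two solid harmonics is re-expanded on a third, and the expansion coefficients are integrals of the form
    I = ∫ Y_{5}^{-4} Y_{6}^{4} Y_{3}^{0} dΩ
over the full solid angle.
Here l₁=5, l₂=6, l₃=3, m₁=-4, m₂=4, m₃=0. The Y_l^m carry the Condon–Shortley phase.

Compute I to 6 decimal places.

-0.139560

Rules hold: Σm=0, L=14 even, 1≤3≤11.
N = 11·13·7 = 1001
Δ = 8!·2!·4!/15! = 1/675675
Racah Σ t=3..5: t=3:−1/8640 t=4:+1/2304 t=5:−1/8640 = 7/34560
⇒ 3j(5 6 3; 0 0 0)² = 7/429, sgn -1
Racah Σ t=7..8: t=7:−1/60480 t=8:+1/161280 = -1/96768
⇒ 3j(5 6 3; -4 4 0)² = 15/1001, sgn +1
4πI² = N·(3j₀)²·(3jₘ)² = 35/143
I = -1·√(0.244755/4π) = -0.13956004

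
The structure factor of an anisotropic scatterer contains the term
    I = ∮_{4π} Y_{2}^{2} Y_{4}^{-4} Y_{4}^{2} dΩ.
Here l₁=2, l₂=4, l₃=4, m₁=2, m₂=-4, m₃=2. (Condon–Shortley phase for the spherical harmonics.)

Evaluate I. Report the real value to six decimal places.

Rules hold: Σm=0, L=10 even, 2≤4≤6.
N = 5·9·9 = 405
Δ = 2!·2!·6!/11! = 1/13860
Racah Σ t=0..2: t=0:+1/192 t=1:−1/36 t=2:+1/192 = -5/288
⇒ 3j(2 4 4; 0 0 0)² = 20/693, sgn -1
Racah Σ t=0..0: t=0:+1/2880 = 1/2880
⇒ 3j(2 4 4; 2 -4 2)² = 2/165, sgn +1
4πI² = N·(3j₀)²·(3jₘ)² = 120/847
I = -1·√(0.141677/4π) = -0.10618031

-0.106180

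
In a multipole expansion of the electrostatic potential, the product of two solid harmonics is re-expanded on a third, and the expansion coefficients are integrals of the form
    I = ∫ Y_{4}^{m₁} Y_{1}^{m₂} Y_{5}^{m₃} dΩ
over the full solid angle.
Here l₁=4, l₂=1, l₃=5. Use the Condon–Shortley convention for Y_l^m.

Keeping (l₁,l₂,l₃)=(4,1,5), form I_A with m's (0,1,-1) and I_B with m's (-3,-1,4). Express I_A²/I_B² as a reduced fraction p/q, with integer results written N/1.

5/12

l's match ⇒ only the (l;m) 3-j factors differ between A and B.
A: triangle coeff Δ(4,1,5) = 1/495; Σ_t [0,0]: t=0:+1/1152 = 1/1152; (3j)²=1/33 [(4 1 5; 0 1 -1)], sign=+1
B: triangle coeff Δ(4,1,5) = 1/495; Σ_t [0,0]: t=0:+1/10080 = 1/10080; (3j)²=4/55 [(4 1 5; -3 -1 4)], sign=-1
I_A²/I_B² = (1/33)/(4/55) = 5/12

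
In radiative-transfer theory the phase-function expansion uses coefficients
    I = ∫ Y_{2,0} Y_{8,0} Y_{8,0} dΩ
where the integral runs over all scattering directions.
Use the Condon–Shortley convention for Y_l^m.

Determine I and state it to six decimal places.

Checks pass: Σm=0; 18 even; l₃=8∈[6,10].
(2·2+1)(2·8+1)(2·8+1) = 1445
Δ: 2! 2! 14! / 19! → 1/348840
sum: t=0:+1/116121600 t=1:−1/25401600 t=2:+1/116121600 = -1/45158400
3j²(2 8 8; 0 0 0) = Δ·Π!·Σ² = 24/1615  (sign -1)
(m-triple is (0,0,0) — same symbol as above.)
combine: 4πI² = 1445·24/1615·24/1615 = 576/1805
take √, sign +1: I = 0.15935574

0.159356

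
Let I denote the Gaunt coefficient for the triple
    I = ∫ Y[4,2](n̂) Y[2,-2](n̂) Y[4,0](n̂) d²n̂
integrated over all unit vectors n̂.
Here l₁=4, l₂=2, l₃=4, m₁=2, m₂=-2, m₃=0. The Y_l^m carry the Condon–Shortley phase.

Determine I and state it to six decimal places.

Rules hold: Σm=0, L=10 even, 2≤4≤6.
N = 9·5·9 = 405
Δ = 2!·6!·2!/11! = 1/13860
Racah Σ t=0..2: t=0:+1/192 t=1:−1/36 t=2:+1/192 = -5/288
⇒ 3j(4 2 4; 0 0 0)² = 20/693, sgn -1
Racah Σ t=0..0: t=0:+1/192 = 1/192
⇒ 3j(4 2 4; 2 -2 0)² = 3/77, sgn +1
4πI² = N·(3j₀)²·(3jₘ)² = 2700/5929
I = -1·√(0.455389/4π) = -0.19036462

-0.190365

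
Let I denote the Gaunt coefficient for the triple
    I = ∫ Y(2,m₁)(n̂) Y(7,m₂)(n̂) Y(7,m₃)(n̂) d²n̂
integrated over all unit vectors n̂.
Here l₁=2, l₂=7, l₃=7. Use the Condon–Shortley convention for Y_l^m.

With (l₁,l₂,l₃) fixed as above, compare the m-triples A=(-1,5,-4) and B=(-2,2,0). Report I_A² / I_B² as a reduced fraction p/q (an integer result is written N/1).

Shared (l₁,l₂,l₃)=(2,7,7): N and (l;000)² cancel in I_A²/I_B².
A: Δ = 2!·2!·12!/17! = 1/185640; Racah Σ t=1..2: t=1:−1/79833600 t=2:+1/14515200 = 1/17740800; ⇒ 3j(2 7 7; -1 5 -4)² = 729/30940, sgn -1
B: Δ = 2!·2!·12!/17! = 1/185640; Racah Σ t=2..2: t=2:+1/2419200 = 1/2419200; ⇒ 3j(2 7 7; -2 2 0)² = 27/1105, sgn -1
I_A²/I_B² = (729/30940)/(27/1105) = 27/28

27/28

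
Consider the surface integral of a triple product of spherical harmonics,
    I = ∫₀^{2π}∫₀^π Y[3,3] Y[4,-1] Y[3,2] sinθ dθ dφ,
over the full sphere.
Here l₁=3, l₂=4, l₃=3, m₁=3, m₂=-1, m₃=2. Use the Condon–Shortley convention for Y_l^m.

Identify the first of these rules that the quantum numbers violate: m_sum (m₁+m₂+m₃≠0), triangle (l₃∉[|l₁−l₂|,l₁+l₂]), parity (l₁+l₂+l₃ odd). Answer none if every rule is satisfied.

Σmᵢ = 4  ✗
l₃∈[|l₁−l₂|,l₁+l₂]=[1,7], have l₃=3
Σlᵢ = 10 ⇒ even

m_sum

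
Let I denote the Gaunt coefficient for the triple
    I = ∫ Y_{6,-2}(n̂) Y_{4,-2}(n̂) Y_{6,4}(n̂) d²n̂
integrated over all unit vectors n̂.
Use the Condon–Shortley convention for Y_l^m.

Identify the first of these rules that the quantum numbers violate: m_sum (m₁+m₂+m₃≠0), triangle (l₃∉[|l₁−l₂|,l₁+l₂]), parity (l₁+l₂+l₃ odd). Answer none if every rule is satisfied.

azimuthal sum: -2 − 2 + 4 = 0  ✓
2 ≤ 6 ≤ 10 (triangle on l)  ✓
L = 6 + 4 + 6 = 16 (even)  ✓

none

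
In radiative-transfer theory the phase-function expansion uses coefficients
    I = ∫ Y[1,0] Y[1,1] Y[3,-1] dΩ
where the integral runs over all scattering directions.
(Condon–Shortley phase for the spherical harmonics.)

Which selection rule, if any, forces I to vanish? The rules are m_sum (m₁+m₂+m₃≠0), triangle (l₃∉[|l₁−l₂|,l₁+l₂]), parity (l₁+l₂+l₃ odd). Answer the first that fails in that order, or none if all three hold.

m₁+m₂+m₃ = 0 + 1 − 1 = 0  ✓
triangle: |1−1|=0 ≤ l₃=3 ≤ 1+1=2  ✗
parity: l₁+l₂+l₃ = 5 is odd

triangle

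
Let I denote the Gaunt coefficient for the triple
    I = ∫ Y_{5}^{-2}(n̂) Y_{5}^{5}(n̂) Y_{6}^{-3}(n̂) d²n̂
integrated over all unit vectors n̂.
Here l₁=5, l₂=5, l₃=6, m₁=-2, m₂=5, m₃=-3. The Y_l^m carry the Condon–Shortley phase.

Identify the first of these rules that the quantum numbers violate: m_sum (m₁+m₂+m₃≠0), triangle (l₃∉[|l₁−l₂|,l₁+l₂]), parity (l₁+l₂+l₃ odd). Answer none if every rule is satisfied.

Σmᵢ = 0  ✓
l₃∈[|l₁−l₂|,l₁+l₂]=[0,10], have l₃=6  ✓
Σlᵢ = 16 ⇒ even  ✓

none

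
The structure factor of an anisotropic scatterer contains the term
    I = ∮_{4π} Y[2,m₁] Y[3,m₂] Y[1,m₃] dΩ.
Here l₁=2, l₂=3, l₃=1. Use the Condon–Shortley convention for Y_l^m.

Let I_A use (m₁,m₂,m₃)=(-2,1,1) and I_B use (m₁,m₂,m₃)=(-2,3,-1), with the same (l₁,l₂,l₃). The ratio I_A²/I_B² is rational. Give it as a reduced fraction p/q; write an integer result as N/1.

1/15

l's match ⇒ only the (l;m) 3-j factors differ between A and B.
A: triangle coeff Δ(2,3,1) = 1/105; Σ_t [4,4]: t=4:+1/48 = 1/48; (3j)²=1/105 [(2 3 1; -2 1 1)], sign=+1
B: triangle coeff Δ(2,3,1) = 1/105; Σ_t [4,4]: t=4:+1/48 = 1/48; (3j)²=1/7 [(2 3 1; -2 3 -1)], sign=+1
I_A²/I_B² = (1/105)/(1/7) = 1/15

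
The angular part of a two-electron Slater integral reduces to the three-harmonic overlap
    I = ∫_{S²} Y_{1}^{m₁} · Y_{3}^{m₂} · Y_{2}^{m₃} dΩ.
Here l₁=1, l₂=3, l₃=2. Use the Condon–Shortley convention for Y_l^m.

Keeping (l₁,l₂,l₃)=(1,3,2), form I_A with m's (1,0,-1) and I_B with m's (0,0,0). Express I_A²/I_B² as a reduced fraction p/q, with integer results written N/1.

1/3

Same 1,3,2: normalisation and zero-m 3j drop out of the ratio.
A: Δ: 2! 0! 4! / 7! → 1/105; sum: t=0:+1/12 = 1/12; 3j²(1 3 2; 1 0 -1) = Δ·Π!·Σ² = 1/35  (sign -1)
B: Δ: 2! 0! 4! / 7! → 1/105; sum: t=1:−1/4 = -1/4; 3j²(1 3 2; 0 0 0) = Δ·Π!·Σ² = 3/35  (sign -1)
I_A²/I_B² = (1/35)/(3/35) = 1/3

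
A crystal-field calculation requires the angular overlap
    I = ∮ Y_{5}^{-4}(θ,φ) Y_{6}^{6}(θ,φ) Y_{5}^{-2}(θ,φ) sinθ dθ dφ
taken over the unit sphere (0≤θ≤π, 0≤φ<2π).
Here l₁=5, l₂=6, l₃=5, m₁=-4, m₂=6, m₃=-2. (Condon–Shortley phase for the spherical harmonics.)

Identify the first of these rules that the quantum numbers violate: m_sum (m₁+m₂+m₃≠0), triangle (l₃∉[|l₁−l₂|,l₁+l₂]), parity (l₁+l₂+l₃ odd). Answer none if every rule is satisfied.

m₁+m₂+m₃ = -4 + 6 − 2 = 0  ✓
triangle: |5−6|=1 ≤ l₃=5 ≤ 5+6=11  ✓
parity: l₁+l₂+l₃ = 16 is even  ✓

none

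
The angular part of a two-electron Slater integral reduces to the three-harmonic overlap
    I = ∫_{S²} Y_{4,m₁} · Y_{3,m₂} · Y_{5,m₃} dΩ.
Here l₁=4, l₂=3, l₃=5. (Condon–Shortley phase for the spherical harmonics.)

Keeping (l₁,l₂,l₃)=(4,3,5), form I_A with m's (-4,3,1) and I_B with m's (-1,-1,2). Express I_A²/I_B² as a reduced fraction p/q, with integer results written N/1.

Shared (l₁,l₂,l₃)=(4,3,5): N and (l;000)² cancel in I_A²/I_B².
A: Δ = 2!·6!·4!/13! = 1/180180; Racah Σ t=2..2: t=2:+1/34560 = 1/34560; ⇒ 3j(4 3 5; -4 3 1)² = 1/429, sgn +1
B: Δ = 2!·6!·4!/13! = 1/180180; Racah Σ t=0..2: t=0:+1/960 t=1:−1/288 t=2:+1/1728 = -1/540; ⇒ 3j(4 3 5; -1 -1 2)² = 128/6435, sgn +1
I_A²/I_B² = (1/429)/(128/6435) = 15/128

15/128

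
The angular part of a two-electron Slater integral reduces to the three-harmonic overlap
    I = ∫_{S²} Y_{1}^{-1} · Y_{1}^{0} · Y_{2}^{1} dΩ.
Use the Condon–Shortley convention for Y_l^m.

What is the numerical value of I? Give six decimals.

-0.218510

Rules hold: Σm=0, L=4 even, 0≤2≤2.
N = 3·3·5 = 45
Δ = 0!·2!·2!/5! = 1/30
Racah Σ t=0..0: t=0:+1/1 = 1/1
⇒ 3j(1 1 2; 0 0 0)² = 2/15, sgn +1
Racah Σ t=0..0: t=0:+1/2 = 1/2
⇒ 3j(1 1 2; -1 0 1)² = 1/10, sgn -1
4πI² = N·(3j₀)²·(3jₘ)² = 3/5
I = -1·√(0.6/4π) = -0.21850969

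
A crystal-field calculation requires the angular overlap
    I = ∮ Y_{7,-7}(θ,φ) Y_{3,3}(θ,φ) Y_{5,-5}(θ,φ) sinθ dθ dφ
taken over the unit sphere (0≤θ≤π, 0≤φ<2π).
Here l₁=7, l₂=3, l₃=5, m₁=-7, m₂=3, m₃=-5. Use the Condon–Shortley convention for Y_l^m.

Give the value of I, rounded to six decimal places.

m-sum = -7 + 3 − 5 = -9 ≠ 0 ⇒ I = 0

0.000000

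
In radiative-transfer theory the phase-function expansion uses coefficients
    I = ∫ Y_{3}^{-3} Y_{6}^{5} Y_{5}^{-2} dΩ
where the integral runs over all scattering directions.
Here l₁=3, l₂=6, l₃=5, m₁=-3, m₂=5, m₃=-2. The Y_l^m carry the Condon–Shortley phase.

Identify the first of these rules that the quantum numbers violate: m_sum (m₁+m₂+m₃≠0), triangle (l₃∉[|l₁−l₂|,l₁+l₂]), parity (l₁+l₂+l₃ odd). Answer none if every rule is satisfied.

azimuthal sum: -3 + 5 − 2 = 0  ✓
3 ≤ 5 ≤ 9 (triangle on l)  ✓
L = 3 + 6 + 5 = 14 (even)  ✓

none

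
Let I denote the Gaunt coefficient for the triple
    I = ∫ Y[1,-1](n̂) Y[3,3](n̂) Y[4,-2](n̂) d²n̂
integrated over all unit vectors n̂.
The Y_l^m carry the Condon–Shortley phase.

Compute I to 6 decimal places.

Checks pass: Σm=0; 8 even; l₃=4∈[2,4].
(2·1+1)(2·3+1)(2·4+1) = 189
Δ: 0! 2! 6! / 9! → 1/252
sum: t=0:+1/36 = 1/36
3j²(1 3 4; 0 0 0) = Δ·Π!·Σ² = 4/63  (sign +1)
sum: t=0:+1/1440 = 1/1440
3j²(1 3 4; -1 3 -2) = Δ·Π!·Σ² = 1/252  (sign +1)
combine: 4πI² = 189·4/63·1/252 = 1/21
take √, sign +1: I = 0.06155813

0.061558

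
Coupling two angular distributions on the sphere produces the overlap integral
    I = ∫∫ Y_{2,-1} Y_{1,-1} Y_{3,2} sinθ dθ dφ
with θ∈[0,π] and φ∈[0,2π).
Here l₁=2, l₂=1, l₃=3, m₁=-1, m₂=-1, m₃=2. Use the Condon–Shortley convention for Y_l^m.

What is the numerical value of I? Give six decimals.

0.261169

Checks pass: Σm=0; 6 even; l₃=3∈[1,3].
(2·2+1)(2·1+1)(2·3+1) = 105
Δ: 0! 4! 2! / 7! → 1/105
sum: t=0:+1/4 = 1/4
3j²(2 1 3; 0 0 0) = Δ·Π!·Σ² = 3/35  (sign -1)
sum: t=0:+1/12 = 1/12
3j²(2 1 3; -1 -1 2) = Δ·Π!·Σ² = 2/21  (sign -1)
combine: 4πI² = 105·3/35·2/21 = 6/7
take √, sign +1: I = 0.26116903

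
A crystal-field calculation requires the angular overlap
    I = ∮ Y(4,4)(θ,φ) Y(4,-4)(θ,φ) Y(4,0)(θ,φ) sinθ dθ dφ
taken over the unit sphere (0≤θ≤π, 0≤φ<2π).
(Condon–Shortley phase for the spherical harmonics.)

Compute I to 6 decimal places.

Rules hold: Σm=0, L=12 even, 0≤4≤8.
N = 9·9·9 = 729
Δ = 4!·4!·4!/13! = 1/450450
Racah Σ t=0..4: t=0:+1/13824 t=1:−1/216 t=2:+1/64 t=3:−1/216 t=4:+1/13824 = 5/768
⇒ 3j(4 4 4; 0 0 0)² = 18/1001, sgn +1
Racah Σ t=0..0: t=0:+1/13824 = 1/13824
⇒ 3j(4 4 4; 4 -4 0)² = 14/1287, sgn +1
4πI² = N·(3j₀)²·(3jₘ)² = 2916/20449
I = +1·√(0.142599/4π) = 0.10652531

0.106525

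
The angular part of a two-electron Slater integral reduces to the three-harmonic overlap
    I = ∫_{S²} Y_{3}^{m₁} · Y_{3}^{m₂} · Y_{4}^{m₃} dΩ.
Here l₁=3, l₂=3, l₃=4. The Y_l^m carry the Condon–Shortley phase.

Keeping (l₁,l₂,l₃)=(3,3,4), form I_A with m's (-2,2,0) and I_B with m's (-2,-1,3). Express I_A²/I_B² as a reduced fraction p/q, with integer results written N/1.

7/2

l's match ⇒ only the (l;m) 3-j factors differ between A and B.
A: triangle coeff Δ(3,3,4) = 1/34650; Σ_t [1,2]: t=1:−1/576 t=2:+1/72 = 7/576; (3j)²=7/198 [(3 3 4; -2 2 0)], sign=+1
B: triangle coeff Δ(3,3,4) = 1/34650; Σ_t [1,2]: t=1:−1/144 t=2:+1/288 = -1/288; (3j)²=1/99 [(3 3 4; -2 -1 3)], sign=+1
I_A²/I_B² = (7/198)/(1/99) = 7/2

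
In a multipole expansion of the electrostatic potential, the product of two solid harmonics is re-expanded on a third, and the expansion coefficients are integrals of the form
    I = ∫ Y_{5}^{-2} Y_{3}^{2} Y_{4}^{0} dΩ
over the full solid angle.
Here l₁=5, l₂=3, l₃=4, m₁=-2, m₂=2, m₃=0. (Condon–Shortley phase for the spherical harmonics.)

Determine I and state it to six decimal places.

-0.065427

m-sum 0 ✓  L=12 even ✓  2≤4≤8 ✓
Π(2lᵢ+1) = 11×7×9 = 693
triangle coeff Δ(5,3,4) = 1/180180
Σ_t [1,3]: t=1:−1/576 t=2:+1/144 t=3:−1/576 = 1/288
(3j)²=20/1001 [(5 3 4; 0 0 0)], sign=+1
Σ_t [3,4]: t=3:−1/576 t=4:+1/864 = -1/1728
(3j)²=5/1287 [(5 3 4; -2 2 0)], sign=-1
⇒ 4πI² = 100/1859
I = (-1)√(100/1859/(4π)) = -0.06542675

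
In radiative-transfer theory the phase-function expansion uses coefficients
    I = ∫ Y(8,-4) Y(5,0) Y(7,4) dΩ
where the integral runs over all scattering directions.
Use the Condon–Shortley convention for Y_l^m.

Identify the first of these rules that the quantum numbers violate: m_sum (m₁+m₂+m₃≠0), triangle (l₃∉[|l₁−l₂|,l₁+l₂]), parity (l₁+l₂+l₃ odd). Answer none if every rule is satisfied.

none

azimuthal sum: -4 + 0 + 4 = 0  ✓
3 ≤ 7 ≤ 13 (triangle on l)  ✓
L = 8 + 5 + 7 = 20 (even)  ✓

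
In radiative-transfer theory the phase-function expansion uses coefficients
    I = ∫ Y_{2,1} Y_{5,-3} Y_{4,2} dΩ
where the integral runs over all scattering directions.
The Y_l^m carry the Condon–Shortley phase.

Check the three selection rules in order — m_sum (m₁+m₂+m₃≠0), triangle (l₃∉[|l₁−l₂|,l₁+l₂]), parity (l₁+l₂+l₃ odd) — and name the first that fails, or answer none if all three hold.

parity

Σmᵢ = 0  ✓
l₃∈[|l₁−l₂|,l₁+l₂]=[3,7], have l₃=4  ✓
Σlᵢ = 11 ⇒ odd  ✗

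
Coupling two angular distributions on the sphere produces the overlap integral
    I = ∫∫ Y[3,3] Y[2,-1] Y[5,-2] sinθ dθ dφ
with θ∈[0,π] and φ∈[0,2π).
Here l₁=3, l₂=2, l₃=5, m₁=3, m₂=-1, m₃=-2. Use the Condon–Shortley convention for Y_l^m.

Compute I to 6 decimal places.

Checks pass: Σm=0; 10 even; l₃=5∈[1,5].
(2·3+1)(2·2+1)(2·5+1) = 385
Δ: 0! 6! 4! / 11! → 1/2310
sum: t=0:+1/144 = 1/144
3j²(3 2 5; 0 0 0) = Δ·Π!·Σ² = 10/231  (sign -1)
sum: t=0:+1/4320 = 1/4320
3j²(3 2 5; 3 -1 -2) = Δ·Π!·Σ² = 1/330  (sign -1)
combine: 4πI² = 385·10/231·1/330 = 5/99
take √, sign +1: I = 0.06339609

0.063396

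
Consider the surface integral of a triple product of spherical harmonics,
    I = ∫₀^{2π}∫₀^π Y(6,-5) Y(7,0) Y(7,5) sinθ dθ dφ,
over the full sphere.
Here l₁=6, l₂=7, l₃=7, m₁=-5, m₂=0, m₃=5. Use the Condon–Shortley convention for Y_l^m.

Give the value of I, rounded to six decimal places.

-0.148333

Rules hold: Σm=0, L=20 even, 1≤7≤13.
N = 13·15·15 = 2925
Δ = 6!·6!·8!/21! = 1/2444321880
Racah Σ t=0..6: t=0:+1/2612736000 t=1:−1/20736000 t=2:+1/1658880 t=3:−1/746496 t=4:+1/1658880 t=5:−1/20736000 t=6:+1/2612736000 = -1/4354560
⇒ 3j(6 7 7; 0 0 0)² = 1000/138567, sgn +1
Racah Σ t=5..6: t=5:−1/124416000 t=6:+1/435456000 = -1/174182400
⇒ 3j(6 7 7; -5 0 5)² = 55/4199, sgn -1
4πI² = N·(3j₀)²·(3jₘ)² = 375000/1356277
I = -1·√(0.276492/4π) = -0.14833256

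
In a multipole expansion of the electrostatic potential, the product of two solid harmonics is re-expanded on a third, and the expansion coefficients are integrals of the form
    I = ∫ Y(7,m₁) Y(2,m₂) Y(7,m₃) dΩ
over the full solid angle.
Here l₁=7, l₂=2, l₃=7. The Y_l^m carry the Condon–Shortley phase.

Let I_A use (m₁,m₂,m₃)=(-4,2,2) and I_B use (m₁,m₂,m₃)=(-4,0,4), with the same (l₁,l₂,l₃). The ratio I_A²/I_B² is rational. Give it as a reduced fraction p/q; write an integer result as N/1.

825/16

Same 7,2,7: normalisation and zero-m 3j drop out of the ratio.
A: Δ: 2! 12! 2! / 17! → 1/185640; sum: t=2:+1/8709120 = 1/8709120; 3j²(7 2 7; -4 2 2) = Δ·Π!·Σ² = 55/3094  (sign -1)
B: Δ: 2! 12! 2! / 17! → 1/185640; sum: t=0:+1/159667200 t=1:−1/7257600 t=2:+1/8709120 = -1/59875200; 3j²(7 2 7; -4 0 4) = Δ·Π!·Σ² = 8/23205  (sign +1)
I_A²/I_B² = (55/3094)/(8/23205) = 825/16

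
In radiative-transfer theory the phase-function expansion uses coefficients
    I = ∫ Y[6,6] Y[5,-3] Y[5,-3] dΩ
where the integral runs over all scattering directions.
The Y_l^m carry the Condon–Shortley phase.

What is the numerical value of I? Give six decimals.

Checks pass: Σm=0; 16 even; l₃=5∈[1,11].
(2·6+1)(2·5+1)(2·5+1) = 1573
Δ: 6! 6! 4! / 17! → 1/28588560
sum: t=1:−1/345600 t=2:+1/13824 t=3:−1/5184 t=4:+1/13824 t=5:−1/345600 = -7/129600
3j²(6 5 5; 0 0 0) = Δ·Π!·Σ² = 80/7293  (sign +1)
sum: t=0:+1/2073600 = 1/2073600
3j²(6 5 5; 6 -3 -3) = Δ·Π!·Σ² = 28/1105  (sign +1)
combine: 4πI² = 1573·80/7293·28/1105 = 4928/11271
take √, sign +1: I = 0.18653022

0.186530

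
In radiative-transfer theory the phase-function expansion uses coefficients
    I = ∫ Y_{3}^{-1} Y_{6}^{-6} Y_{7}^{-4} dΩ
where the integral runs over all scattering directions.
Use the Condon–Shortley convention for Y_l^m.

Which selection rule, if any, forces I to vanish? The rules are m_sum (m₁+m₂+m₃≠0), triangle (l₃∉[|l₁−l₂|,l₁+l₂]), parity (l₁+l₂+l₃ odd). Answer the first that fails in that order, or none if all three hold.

azimuthal sum: -1 − 6 − 4 = -11  ✗
3 ≤ 7 ≤ 9 (triangle on l)
L = 3 + 6 + 7 = 16 (even)

m_sum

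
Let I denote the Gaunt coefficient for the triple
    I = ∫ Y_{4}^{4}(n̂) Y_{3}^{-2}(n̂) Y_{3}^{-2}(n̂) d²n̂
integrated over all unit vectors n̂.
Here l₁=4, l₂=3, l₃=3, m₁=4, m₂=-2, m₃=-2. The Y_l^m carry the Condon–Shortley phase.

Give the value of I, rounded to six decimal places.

0.214561

m-sum 0 ✓  L=10 even ✓  1≤3≤7 ✓
Π(2lᵢ+1) = 9×7×7 = 441
triangle coeff Δ(4,3,3) = 1/34650
Σ_t [1,3]: t=1:−1/72 t=2:+1/16 t=3:−1/72 = 5/144
(3j)²=2/77 [(4 3 3; 0 0 0)], sign=-1
Σ_t [0,0]: t=0:+1/576 = 1/576
(3j)²=5/99 [(4 3 3; 4 -2 -2)], sign=-1
⇒ 4πI² = 70/121
I = (+1)√(70/121/(4π)) = 0.21456131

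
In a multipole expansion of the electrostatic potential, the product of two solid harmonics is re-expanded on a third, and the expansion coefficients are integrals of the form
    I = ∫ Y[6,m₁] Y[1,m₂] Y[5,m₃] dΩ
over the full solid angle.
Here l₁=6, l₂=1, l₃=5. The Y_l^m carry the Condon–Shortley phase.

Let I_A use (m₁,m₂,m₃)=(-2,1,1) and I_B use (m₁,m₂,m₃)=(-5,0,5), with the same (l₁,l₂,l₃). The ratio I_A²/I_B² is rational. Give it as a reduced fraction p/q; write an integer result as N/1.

Shared (l₁,l₂,l₃)=(6,1,5): N and (l;000)² cancel in I_A²/I_B².
A: Δ = 2!·10!·0!/13! = 1/858; Racah Σ t=2..2: t=2:+1/34560 = 1/34560; ⇒ 3j(6 1 5; -2 1 1)² = 14/429, sgn +1
B: Δ = 2!·10!·0!/13! = 1/858; Racah Σ t=1..1: t=1:−1/3628800 = -1/3628800; ⇒ 3j(6 1 5; -5 0 5)² = 1/78, sgn -1
I_A²/I_B² = (14/429)/(1/78) = 28/11

28/11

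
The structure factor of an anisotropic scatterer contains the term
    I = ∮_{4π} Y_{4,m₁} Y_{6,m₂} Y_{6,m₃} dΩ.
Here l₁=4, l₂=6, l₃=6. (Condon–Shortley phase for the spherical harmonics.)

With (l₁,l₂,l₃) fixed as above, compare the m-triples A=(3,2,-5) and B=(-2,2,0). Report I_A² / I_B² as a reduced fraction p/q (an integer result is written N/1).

l's match ⇒ only the (l;m) 3-j factors differ between A and B.
A: triangle coeff Δ(4,6,6) = 1/15315300; Σ_t [0,1]: t=0:+1/5806080 t=1:−1/725760 = -1/829440; (3j)²=49/2652 [(4 6 6; 3 2 -5)], sign=+1
B: triangle coeff Δ(4,6,6) = 1/15315300; Σ_t [2,4]: t=2:+1/138240 t=3:−1/25920 t=4:+1/55296 = -11/829440; (3j)²=11/1326 [(4 6 6; -2 2 0)], sign=-1
I_A²/I_B² = (49/2652)/(11/1326) = 49/22

49/22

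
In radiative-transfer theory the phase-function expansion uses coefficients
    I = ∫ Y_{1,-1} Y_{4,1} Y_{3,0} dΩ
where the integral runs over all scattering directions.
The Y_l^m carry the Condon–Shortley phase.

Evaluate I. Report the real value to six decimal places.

-0.194664

Checks pass: Σm=0; 8 even; l₃=3∈[3,5].
(2·1+1)(2·4+1)(2·3+1) = 189
Δ: 2! 0! 6! / 9! → 1/252
sum: t=1:−1/36 = -1/36
3j²(1 4 3; 0 0 0) = Δ·Π!·Σ² = 4/63  (sign +1)
sum: t=2:+1/72 = 1/72
3j²(1 4 3; -1 1 0) = Δ·Π!·Σ² = 5/126  (sign -1)
combine: 4πI² = 189·4/63·5/126 = 10/21
take √, sign -1: I = -0.19466390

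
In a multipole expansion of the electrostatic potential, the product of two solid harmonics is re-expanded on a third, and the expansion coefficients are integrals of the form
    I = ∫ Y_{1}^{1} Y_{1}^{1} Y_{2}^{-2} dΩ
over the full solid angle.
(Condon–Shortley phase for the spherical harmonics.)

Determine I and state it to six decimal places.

0.309019

Rules hold: Σm=0, L=4 even, 0≤2≤2.
N = 3·3·5 = 45
Δ = 0!·2!·2!/5! = 1/30
Racah Σ t=0..0: t=0:+1/1 = 1/1
⇒ 3j(1 1 2; 0 0 0)² = 2/15, sgn +1
Racah Σ t=0..0: t=0:+1/4 = 1/4
⇒ 3j(1 1 2; 1 1 -2)² = 1/5, sgn +1
4πI² = N·(3j₀)²·(3jₘ)² = 6/5
I = +1·√(1.2/4π) = 0.30901936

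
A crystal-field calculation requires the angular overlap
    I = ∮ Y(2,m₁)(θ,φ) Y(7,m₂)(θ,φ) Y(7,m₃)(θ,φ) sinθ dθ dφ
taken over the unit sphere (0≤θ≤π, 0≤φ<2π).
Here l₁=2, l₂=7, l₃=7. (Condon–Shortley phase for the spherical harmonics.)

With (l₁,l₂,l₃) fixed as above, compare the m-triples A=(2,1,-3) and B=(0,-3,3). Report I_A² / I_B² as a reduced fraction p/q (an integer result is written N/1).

Shared (l₁,l₂,l₃)=(2,7,7): N and (l;000)² cancel in I_A²/I_B².
A: Δ = 2!·2!·12!/17! = 1/185640; Racah Σ t=0..0: t=0:+1/3870720 = 1/3870720; ⇒ 3j(2 7 7; 2 1 -3)² = 135/6188, sgn +1
B: Δ = 2!·2!·12!/17! = 1/185640; Racah Σ t=0..2: t=0:+1/3870720 t=1:−1/2177280 t=2:+1/29030400 = -29/174182400; ⇒ 3j(2 7 7; 0 -3 3)² = 841/185640, sgn -1
I_A²/I_B² = (135/6188)/(841/185640) = 4050/841

4050/841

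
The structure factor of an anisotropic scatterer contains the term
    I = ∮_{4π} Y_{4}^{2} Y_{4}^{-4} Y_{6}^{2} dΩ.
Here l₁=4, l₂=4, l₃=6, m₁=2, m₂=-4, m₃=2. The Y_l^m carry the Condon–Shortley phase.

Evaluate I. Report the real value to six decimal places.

Rules hold: Σm=0, L=14 even, 0≤6≤8.
N = 9·9·13 = 1053
Δ = 2!·6!·6!/15! = 1/1261260
Racah Σ t=0..2: t=0:+1/4608 t=1:−1/1296 t=2:+1/4608 = -7/20736
⇒ 3j(4 4 6; 0 0 0)² = 20/1287, sgn -1
Racah Σ t=0..0: t=0:+1/69120 = 1/69120
⇒ 3j(4 4 6; 2 -4 2)² = 4/429, sgn +1
4πI² = N·(3j₀)²·(3jₘ)² = 240/1573
I = -1·√(0.152575/4π) = -0.11018851

-0.110189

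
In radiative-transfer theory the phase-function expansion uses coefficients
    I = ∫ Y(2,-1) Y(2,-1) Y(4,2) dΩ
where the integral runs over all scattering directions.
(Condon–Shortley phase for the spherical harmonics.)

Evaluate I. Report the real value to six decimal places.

m-sum 0 ✓  L=8 even ✓  0≤4≤4 ✓
Π(2lᵢ+1) = 5×5×9 = 225
triangle coeff Δ(2,2,4) = 1/630
Σ_t [0,0]: t=0:+1/16 = 1/16
(3j)²=2/35 [(2 2 4; 0 0 0)], sign=+1
Σ_t [0,0]: t=0:+1/36 = 1/36
(3j)²=4/63 [(2 2 4; -1 -1 2)], sign=+1
⇒ 4πI² = 40/49
I = (+1)√(40/49/(4π)) = 0.25487487

0.254875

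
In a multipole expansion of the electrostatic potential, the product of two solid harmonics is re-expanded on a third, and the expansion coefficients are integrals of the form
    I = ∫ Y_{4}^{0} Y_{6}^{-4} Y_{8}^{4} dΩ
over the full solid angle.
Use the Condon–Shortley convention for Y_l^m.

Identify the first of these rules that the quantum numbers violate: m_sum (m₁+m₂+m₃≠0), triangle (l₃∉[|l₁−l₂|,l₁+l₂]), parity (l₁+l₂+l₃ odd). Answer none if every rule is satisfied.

Σmᵢ = 0  ✓
l₃∈[|l₁−l₂|,l₁+l₂]=[2,10], have l₃=8  ✓
Σlᵢ = 18 ⇒ even  ✓

none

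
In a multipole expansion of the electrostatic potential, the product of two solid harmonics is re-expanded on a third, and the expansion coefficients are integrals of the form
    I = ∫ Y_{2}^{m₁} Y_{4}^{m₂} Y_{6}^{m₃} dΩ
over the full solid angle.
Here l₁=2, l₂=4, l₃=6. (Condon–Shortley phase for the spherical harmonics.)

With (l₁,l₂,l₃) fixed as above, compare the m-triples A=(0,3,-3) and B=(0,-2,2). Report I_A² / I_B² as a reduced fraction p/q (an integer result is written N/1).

9/14

Shared (l₁,l₂,l₃)=(2,4,6): N and (l;000)² cancel in I_A²/I_B².
A: Δ = 0!·4!·8!/13! = 1/6435; Racah Σ t=0..0: t=0:+1/20160 = 1/20160; ⇒ 3j(2 4 6; 0 3 -3)² = 12/715, sgn -1
B: Δ = 0!·4!·8!/13! = 1/6435; Racah Σ t=0..0: t=0:+1/5760 = 1/5760; ⇒ 3j(2 4 6; 0 -2 2)² = 56/2145, sgn +1
I_A²/I_B² = (12/715)/(56/2145) = 9/14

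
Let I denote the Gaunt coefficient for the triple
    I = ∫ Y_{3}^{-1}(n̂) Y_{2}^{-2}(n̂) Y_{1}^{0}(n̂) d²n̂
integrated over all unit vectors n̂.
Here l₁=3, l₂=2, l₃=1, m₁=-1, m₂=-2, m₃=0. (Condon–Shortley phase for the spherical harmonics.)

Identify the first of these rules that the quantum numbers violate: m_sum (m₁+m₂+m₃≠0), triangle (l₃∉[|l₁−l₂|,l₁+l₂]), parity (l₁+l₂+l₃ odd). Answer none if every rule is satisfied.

m_sum

Σmᵢ = -3  ✗
l₃∈[|l₁−l₂|,l₁+l₂]=[1,5], have l₃=1
Σlᵢ = 6 ⇒ even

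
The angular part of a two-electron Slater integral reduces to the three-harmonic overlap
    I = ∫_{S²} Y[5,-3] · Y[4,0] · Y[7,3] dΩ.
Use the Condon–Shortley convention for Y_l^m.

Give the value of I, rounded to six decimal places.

Checks pass: Σm=0; 16 even; l₃=7∈[1,9].
(2·5+1)(2·4+1)(2·7+1) = 1485
Δ: 2! 8! 6! / 17! → 1/6126120
sum: t=0:+1/69120 t=1:−1/20736 t=2:+1/69120 = -1/51840
3j²(5 4 7; 0 0 0) = Δ·Π!·Σ² = 280/21879  (sign +1)
sum: t=0:+1/3870720 t=1:−1/181440 t=2:+1/138240 = 23/11612160
3j²(5 4 7; -3 0 3) = Δ·Π!·Σ² = 529/204204  (sign +1)
combine: 4πI² = 1485·280/21879·529/204204 = 26450/537251
take √, sign +1: I = 0.06259207

0.062592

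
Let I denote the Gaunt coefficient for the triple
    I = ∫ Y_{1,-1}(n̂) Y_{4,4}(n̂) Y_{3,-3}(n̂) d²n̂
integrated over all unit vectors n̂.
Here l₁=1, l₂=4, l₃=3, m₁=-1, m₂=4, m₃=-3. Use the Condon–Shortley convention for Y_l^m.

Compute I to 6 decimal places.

0.325735

Rules hold: Σm=0, L=8 even, 3≤3≤5.
N = 3·9·7 = 189
Δ = 2!·0!·6!/9! = 1/252
Racah Σ t=1..1: t=1:−1/36 = -1/36
⇒ 3j(1 4 3; 0 0 0)² = 4/63, sgn +1
Racah Σ t=2..2: t=2:+1/1440 = 1/1440
⇒ 3j(1 4 3; -1 4 -3)² = 1/9, sgn +1
4πI² = N·(3j₀)²·(3jₘ)² = 4/3
I = +1·√(1.33333/4π) = 0.32573501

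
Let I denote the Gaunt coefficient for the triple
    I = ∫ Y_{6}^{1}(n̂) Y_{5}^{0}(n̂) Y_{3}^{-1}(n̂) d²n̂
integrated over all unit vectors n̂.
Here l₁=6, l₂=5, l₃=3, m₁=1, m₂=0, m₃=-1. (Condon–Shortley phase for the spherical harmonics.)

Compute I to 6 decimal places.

m-sum 0 ✓  L=14 even ✓  1≤3≤11 ✓
Π(2lᵢ+1) = 13×11×7 = 1001
triangle coeff Δ(6,5,3) = 1/675675
Σ_t [3,5]: t=3:−1/8640 t=4:+1/2304 t=5:−1/8640 = 7/34560
(3j)²=7/429 [(6 5 3; 0 0 0)], sign=-1
Σ_t [3,5]: t=3:−1/5760 t=4:+1/3456 t=5:−1/34560 = 1/11520
(3j)²=2/429 [(6 5 3; 1 0 -1)], sign=+1
⇒ 4πI² = 98/1287
I = (-1)√(98/1287/(4π)) = -0.07784287

-0.077843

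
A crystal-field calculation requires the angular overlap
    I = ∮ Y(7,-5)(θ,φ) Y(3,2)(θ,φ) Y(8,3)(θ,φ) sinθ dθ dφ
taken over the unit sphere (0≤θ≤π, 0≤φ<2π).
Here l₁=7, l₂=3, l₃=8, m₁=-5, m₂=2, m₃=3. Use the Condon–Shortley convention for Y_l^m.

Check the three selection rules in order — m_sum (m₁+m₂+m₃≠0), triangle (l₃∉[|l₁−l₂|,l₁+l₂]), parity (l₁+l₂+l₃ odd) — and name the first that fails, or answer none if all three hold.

none

m₁+m₂+m₃ = -5 + 2 + 3 = 0  ✓
triangle: |7−3|=4 ≤ l₃=8 ≤ 7+3=10  ✓
parity: l₁+l₂+l₃ = 18 is even  ✓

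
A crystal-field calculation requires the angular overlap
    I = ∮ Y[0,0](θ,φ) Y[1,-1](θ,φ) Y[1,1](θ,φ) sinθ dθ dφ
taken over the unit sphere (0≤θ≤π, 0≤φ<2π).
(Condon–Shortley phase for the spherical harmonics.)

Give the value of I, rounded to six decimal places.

-0.282095

Rules hold: Σm=0, L=2 even, 1≤1≤1.
N = 1·3·3 = 9
Δ = 0!·0!·2!/3! = 1/3
Racah Σ t=0..0: t=0:+1/1 = 1/1
⇒ 3j(0 1 1; 0 0 0)² = 1/3, sgn -1
Racah Σ t=0..0: t=0:+1/2 = 1/2
⇒ 3j(0 1 1; 0 -1 1)² = 1/3, sgn +1
4πI² = N·(3j₀)²·(3jₘ)² = 1/1
I = -1·√(1/4π) = -0.28209479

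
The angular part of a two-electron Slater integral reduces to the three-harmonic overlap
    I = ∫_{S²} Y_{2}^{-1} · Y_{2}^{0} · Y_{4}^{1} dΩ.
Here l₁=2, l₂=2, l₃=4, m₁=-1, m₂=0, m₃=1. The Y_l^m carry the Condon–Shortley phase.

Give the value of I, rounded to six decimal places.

-0.220728

m-sum 0 ✓  L=8 even ✓  0≤4≤4 ✓
Π(2lᵢ+1) = 5×5×9 = 225
triangle coeff Δ(2,2,4) = 1/630
Σ_t [0,0]: t=0:+1/16 = 1/16
(3j)²=2/35 [(2 2 4; 0 0 0)], sign=+1
Σ_t [0,0]: t=0:+1/24 = 1/24
(3j)²=1/21 [(2 2 4; -1 0 1)], sign=-1
⇒ 4πI² = 30/49
I = (-1)√(30/49/(4π)) = -0.22072812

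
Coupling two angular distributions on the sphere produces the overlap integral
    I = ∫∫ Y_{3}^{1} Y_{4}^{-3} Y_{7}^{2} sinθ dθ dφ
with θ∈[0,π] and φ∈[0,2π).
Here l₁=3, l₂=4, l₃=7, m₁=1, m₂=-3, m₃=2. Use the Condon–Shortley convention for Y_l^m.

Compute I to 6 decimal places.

m-sum 0 ✓  L=14 even ✓  1≤7≤7 ✓
Π(2lᵢ+1) = 7×9×15 = 945
triangle coeff Δ(3,4,7) = 1/45045
Σ_t [0,0]: t=0:+1/20736 = 1/20736
(3j)²=35/1287 [(3 4 7; 0 0 0)], sign=-1
Σ_t [0,0]: t=0:+1/241920 = 1/241920
(3j)²=4/1001 [(3 4 7; 1 -3 2)], sign=-1
⇒ 4πI² = 2100/20449
I = (+1)√(2100/20449/(4π)) = 0.09040005

0.090400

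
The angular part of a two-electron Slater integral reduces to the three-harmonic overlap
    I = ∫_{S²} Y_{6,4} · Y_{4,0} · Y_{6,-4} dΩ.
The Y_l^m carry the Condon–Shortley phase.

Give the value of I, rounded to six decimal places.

-0.144819

Checks pass: Σm=0; 16 even; l₃=6∈[2,10].
(2·6+1)(2·4+1)(2·6+1) = 1521
Δ: 4! 8! 4! / 17! → 1/15315300
sum: t=0:+1/829440 t=1:−1/25920 t=2:+1/9216 t=3:−1/25920 t=4:+1/829440 = 7/207360
3j²(6 4 6; 0 0 0) = Δ·Π!·Σ² = 28/2431  (sign +1)
sum: t=0:+1/829440 t=1:−1/181440 t=2:+1/645120 = -1/362880
3j²(6 4 6; 4 0 -4) = Δ·Π!·Σ² = 256/17017  (sign -1)
combine: 4πI² = 1521·28/2431·256/17017 = 9216/34969
take √, sign -1: I = -0.14481872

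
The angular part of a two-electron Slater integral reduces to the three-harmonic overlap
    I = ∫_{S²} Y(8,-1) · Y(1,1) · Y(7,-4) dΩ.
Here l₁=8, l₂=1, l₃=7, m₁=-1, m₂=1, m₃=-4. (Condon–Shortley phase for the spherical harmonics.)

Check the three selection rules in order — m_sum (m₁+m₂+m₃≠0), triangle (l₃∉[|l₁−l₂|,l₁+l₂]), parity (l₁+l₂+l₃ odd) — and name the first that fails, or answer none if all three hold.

Σmᵢ = -4  ✗
l₃∈[|l₁−l₂|,l₁+l₂]=[7,9], have l₃=7
Σlᵢ = 16 ⇒ even

m_sum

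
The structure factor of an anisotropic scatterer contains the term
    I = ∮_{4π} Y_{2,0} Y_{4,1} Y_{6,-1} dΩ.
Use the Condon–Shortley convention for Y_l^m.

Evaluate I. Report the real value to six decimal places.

m-sum 0 ✓  L=12 even ✓  2≤6≤6 ✓
Π(2lᵢ+1) = 5×9×13 = 585
triangle coeff Δ(2,4,6) = 1/6435
Σ_t [0,0]: t=0:+1/2304 = 1/2304
(3j)²=5/143 [(2 4 6; 0 0 0)], sign=+1
Σ_t [0,0]: t=0:+1/2880 = 1/2880
(3j)²=14/429 [(2 4 6; 0 1 -1)], sign=-1
⇒ 4πI² = 1050/1573
I = (-1)√(1050/1573/(4π)) = -0.23047581

-0.230476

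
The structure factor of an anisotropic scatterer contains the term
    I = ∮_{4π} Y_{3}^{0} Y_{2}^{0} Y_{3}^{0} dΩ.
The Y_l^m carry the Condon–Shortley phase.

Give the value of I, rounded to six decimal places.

0.168209

Checks pass: Σm=0; 8 even; l₃=3∈[1,5].
(2·3+1)(2·2+1)(2·3+1) = 245
Δ: 2! 4! 2! / 9! → 1/3780
sum: t=0:+1/24 t=1:−1/4 t=2:+1/24 = -1/6
3j²(3 2 3; 0 0 0) = Δ·Π!·Σ² = 4/105  (sign +1)
(m-triple is (0,0,0) — same symbol as above.)
combine: 4πI² = 245·4/105·4/105 = 16/45
take √, sign +1: I = 0.16820883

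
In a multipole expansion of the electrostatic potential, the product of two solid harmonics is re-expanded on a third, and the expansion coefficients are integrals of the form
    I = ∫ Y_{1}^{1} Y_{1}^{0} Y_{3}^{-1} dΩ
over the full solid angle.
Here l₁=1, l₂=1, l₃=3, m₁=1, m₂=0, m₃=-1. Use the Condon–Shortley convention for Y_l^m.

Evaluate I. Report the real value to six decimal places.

triangle: need 0≤l₃≤2, have 3; I=0

0.000000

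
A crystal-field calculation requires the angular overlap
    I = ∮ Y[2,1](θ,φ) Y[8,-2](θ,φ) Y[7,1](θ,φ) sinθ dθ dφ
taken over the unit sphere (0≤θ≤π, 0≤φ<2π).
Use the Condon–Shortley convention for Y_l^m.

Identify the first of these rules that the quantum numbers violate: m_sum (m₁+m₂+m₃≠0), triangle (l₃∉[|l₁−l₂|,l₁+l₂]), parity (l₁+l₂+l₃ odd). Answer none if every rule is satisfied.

m₁+m₂+m₃ = 1 − 2 + 1 = 0  ✓
triangle: |2−8|=6 ≤ l₃=7 ≤ 2+8=10  ✓
parity: l₁+l₂+l₃ = 17 is odd  ✗

parity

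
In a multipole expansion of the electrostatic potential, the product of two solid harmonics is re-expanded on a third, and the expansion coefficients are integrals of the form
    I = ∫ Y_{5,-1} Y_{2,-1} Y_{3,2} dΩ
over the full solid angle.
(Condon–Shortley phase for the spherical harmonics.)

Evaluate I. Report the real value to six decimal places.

Rules hold: Σm=0, L=10 even, 3≤3≤7.
N = 11·5·7 = 385
Δ = 4!·6!·0!/11! = 1/2310
Racah Σ t=2..2: t=2:+1/144 = 1/144
⇒ 3j(5 2 3; 0 0 0)² = 10/231, sgn -1
Racah Σ t=1..1: t=1:−1/720 = -1/720
⇒ 3j(5 2 3; -1 -1 2)² = 4/385, sgn +1
4πI² = N·(3j₀)²·(3jₘ)² = 40/231
I = -1·√(0.17316/4π) = -0.11738675

-0.117387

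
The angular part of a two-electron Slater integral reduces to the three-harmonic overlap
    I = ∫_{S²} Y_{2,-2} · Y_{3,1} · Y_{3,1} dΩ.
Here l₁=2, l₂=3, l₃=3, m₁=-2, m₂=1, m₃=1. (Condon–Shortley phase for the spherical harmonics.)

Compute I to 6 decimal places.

0.206013

m-sum 0 ✓  L=8 even ✓  1≤3≤5 ✓
Π(2lᵢ+1) = 5×7×7 = 245
triangle coeff Δ(2,3,3) = 1/3780
Σ_t [0,2]: t=0:+1/24 t=1:−1/4 t=2:+1/24 = -1/6
(3j)²=4/105 [(2 3 3; 0 0 0)], sign=+1
Σ_t [2,2]: t=2:+1/16 = 1/16
(3j)²=2/35 [(2 3 3; -2 1 1)], sign=+1
⇒ 4πI² = 8/15
I = (+1)√(8/15/(4π)) = 0.20601291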